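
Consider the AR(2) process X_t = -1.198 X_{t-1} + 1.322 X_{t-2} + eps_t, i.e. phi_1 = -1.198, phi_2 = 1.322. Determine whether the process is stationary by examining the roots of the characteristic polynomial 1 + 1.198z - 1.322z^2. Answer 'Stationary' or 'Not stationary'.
\text{Not stationary}

The AR(p) characteristic polynomial is P(z) = 1 + 1.198z - 1.322z^2.
Stationarity requires all roots to lie outside the unit circle, i.e. |z| > 1 for every root.
Set 1 + (1.198) z + (-1.322) z^2 = 0, i.e. a z^2 + b z + c = 0 with a = -1.322, b = 1.198, c = 1.
Discriminant D = b^2 - 4ac = (1.198)^2 - 4*(-1.322)*1 = 1.435204 - (-5.288) = 6.723204.
D >= 0, so the roots are real: z = (-b +/- sqrt(D)) / (2a) = (-1.198 +/- 2.592914) / (-2.644).
  z_1 = (-1.198 + 2.592914) / (-2.644) = -0.5276,   |z_1| = 0.5276.
  z_2 = (-1.198 - 2.592914) / (-2.644) = 1.4338,   |z_2| = 1.4338.
Moduli of all roots: 0.5276, 1.4338.
All moduli strictly greater than 1? No.
Verdict: Not stationary.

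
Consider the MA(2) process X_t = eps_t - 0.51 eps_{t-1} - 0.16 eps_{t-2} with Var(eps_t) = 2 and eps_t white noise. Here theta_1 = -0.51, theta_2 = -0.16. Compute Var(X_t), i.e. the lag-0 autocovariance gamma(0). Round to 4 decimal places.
\gamma(0) = 2.5714

For an MA(q) process X_t = eps_t + sum_i theta_i eps_{t-i} with
Var(eps_t) = sigma^2, the variance is
  gamma(0) = sigma^2 * (1 + sum_i theta_i^2).
  sum_i theta_i^2 = (-0.51)^2 + (-0.16)^2 = 0.2601 + 0.0256 = 0.2857.
  gamma(0) = 2 * (1 + 0.2857) = 2 * 1.2857 = 2.5714.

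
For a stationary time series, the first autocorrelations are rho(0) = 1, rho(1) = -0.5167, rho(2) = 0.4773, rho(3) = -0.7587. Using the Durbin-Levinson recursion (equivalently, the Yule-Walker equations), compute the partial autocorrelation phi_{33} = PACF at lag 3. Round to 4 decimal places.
\phi_{33} = -0.6461

The PACF at lag k is phi_{kk}, the last component of the solution
to the Yule-Walker system G_k phi = r_k where
  (G_k)_{ij} = rho(|i - j|), (r_k)_i = rho(i), i,j = 1..k.
Equivalently, Durbin-Levinson gives phi_{kk} iteratively:
  phi_{11} = rho(1)
  phi_{kk} = [rho(k) - sum_{j=1..k-1} phi_{k-1,j} rho(k-j)]
            / [1 - sum_{j=1..k-1} phi_{k-1,j} rho(j)],
  phi_{k,j} = phi_{k-1,j} - phi_{kk} phi_{k-1,k-j},  j = 1..k-1.
Step k = 1:
  phi_11 = rho(1) = -0.5167.
Step k = 2:
  phi_22 = [rho(2) - phi_11 rho(1)] / [1 - phi_11 rho(1)] = [0.4773 - (-0.5167)(-0.5167)] / [1 - (-0.5167)(-0.5167)]
         = 0.21032111 / 0.73302111 = 0.286924.
  Update: phi_21 = phi_11 - phi_22 phi_11 = -0.5167 - (0.286924)(-0.5167) = -0.368447.
Step k = 3:
  phi_33 = [rho(3) - phi_21 rho(2) - phi_22 rho(1)] / [1 - phi_21 rho(1) - phi_22 rho(2)]
    numerator   = -0.7587 - (-0.368447)(0.4773) - (0.286924)(-0.5167) = -0.43458701
    denominator = 1 - (-0.368447)(-0.5167) - (0.286924)(0.4773) = 0.672675
  phi_33 = -0.43458701 / 0.672675 = -0.6461.
Therefore phi_{33} = -0.6461.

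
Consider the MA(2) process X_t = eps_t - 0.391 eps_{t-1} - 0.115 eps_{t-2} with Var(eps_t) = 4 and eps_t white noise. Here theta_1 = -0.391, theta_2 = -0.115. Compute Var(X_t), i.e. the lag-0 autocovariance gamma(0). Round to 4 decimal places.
\gamma(0) = 4.6644

For an MA(q) process X_t = eps_t + sum_i theta_i eps_{t-i} with
Var(eps_t) = sigma^2, the variance is
  gamma(0) = sigma^2 * (1 + sum_i theta_i^2).
  sum_i theta_i^2 = (-0.391)^2 + (-0.115)^2 = 0.152881 + 0.013225 = 0.166106.
  gamma(0) = 4 * (1 + 0.166106) = 4 * 1.166106 = 4.664424, which rounds to 4.6644.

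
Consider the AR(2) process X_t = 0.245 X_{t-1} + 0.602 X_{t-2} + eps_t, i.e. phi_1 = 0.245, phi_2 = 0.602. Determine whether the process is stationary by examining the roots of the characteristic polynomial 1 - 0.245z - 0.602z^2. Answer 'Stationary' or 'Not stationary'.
\text{Stationary}

The AR(p) characteristic polynomial is P(z) = 1 - 0.245z - 0.602z^2.
Stationarity requires all roots to lie outside the unit circle, i.e. |z| > 1 for every root.
Set 1 + (-0.245) z + (-0.602) z^2 = 0, i.e. a z^2 + b z + c = 0 with a = -0.602, b = -0.245, c = 1.
Discriminant D = b^2 - 4ac = (-0.245)^2 - 4*(-0.602)*1 = 0.060025 - (-2.408) = 2.468025.
D >= 0, so the roots are real: z = (-b +/- sqrt(D)) / (2a) = (0.245 +/- 1.570995) / (-1.204).
  z_1 = (0.245 + 1.570995) / (-1.204) = -1.5083,   |z_1| = 1.5083.
  z_2 = (0.245 - 1.570995) / (-1.204) = 1.1013,   |z_2| = 1.1013.
Moduli of all roots: 1.5083, 1.1013.
All moduli strictly greater than 1? Yes.
Verdict: Stationary.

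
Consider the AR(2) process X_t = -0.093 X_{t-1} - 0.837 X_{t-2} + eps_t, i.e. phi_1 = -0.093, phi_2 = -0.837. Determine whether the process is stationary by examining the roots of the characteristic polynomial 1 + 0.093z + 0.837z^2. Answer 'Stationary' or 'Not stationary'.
\text{Stationary}

The AR(p) characteristic polynomial is P(z) = 1 + 0.093z + 0.837z^2.
Stationarity requires all roots to lie outside the unit circle, i.e. |z| > 1 for every root.
Set 1 + (0.093) z + (0.837) z^2 = 0, i.e. a z^2 + b z + c = 0 with a = 0.837, b = 0.093, c = 1.
Discriminant D = b^2 - 4ac = (0.093)^2 - 4*(0.837)*1 = 0.008649 - (3.348) = -3.339351.
D < 0, so the roots are the complex-conjugate pair z = (-b +/- i sqrt(-D)) / (2a) = -0.0556 +/- 1.0916i.
For a conjugate pair |z|^2 = z * conj(z) = (product of roots) = c/a = 1/(0.837) = 1.194743, so |z| = sqrt(1.194743) = 1.093 for both roots.
Moduli of all roots: 1.0930, 1.0930.
All moduli strictly greater than 1? Yes.
Verdict: Stationary.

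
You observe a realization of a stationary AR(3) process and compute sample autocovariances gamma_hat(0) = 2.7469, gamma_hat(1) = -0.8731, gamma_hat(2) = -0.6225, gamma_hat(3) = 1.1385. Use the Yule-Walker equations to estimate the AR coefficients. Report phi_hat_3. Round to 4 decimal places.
\hat\phi_{3} = 0.2570

The Yule-Walker equations for an AR(p) process read, in matrix form,
  Gamma_p phi = r_p,   with   (Gamma_p)_{ij} = gamma(|i - j|),
                       (r_p)_i = gamma(i),   i,j = 1..p.
Substitute the sample gammas (Toeplitz matrix and right-hand side of size 3):
  Gamma_p = [[2.7469, -0.8731, -0.6225], [-0.8731, 2.7469, -0.8731], [-0.6225, -0.8731, 2.7469]]
  r_p     = [-0.8731, -0.6225, 1.1385]
Written out (R1..R3):
  (R1) 2.7469 phi_1 - 0.8731 phi_2 - 0.6225 phi_3 = -0.8731
  (R2) -0.8731 phi_1 + 2.7469 phi_2 - 0.8731 phi_3 = -0.6225
  (R3) -0.6225 phi_1 - 0.8731 phi_2 + 2.7469 phi_3 = 1.1385
Gaussian elimination:
  R2 <- R2 - (-0.8731/2.7469) R1 = R2 - (-0.317849) R1:  2.469386 phi_2 - 1.070961 phi_3 = -0.900014
  R3 <- R3 - (-0.6225/2.7469) R1 = R3 - (-0.226619) R1:  -1.070961 phi_2 + 2.60583 phi_3 = 0.940639
  R3 <- R3 - (-1.070961/2.469386) R2 = R3 - (-0.433695) R2:  2.141359 phi_3 = 0.550307
Back-substitution:
  phi_hat_3 = 0.550307 / 2.141359 = 0.25699
  phi_hat_2 = (-0.900014 - (-1.070961)(0.25699)) / 2.469386 = -0.253014
  phi_hat_1 = (-0.8731 - (-0.8731)(-0.253014) - (-0.6225)(0.25699)) / 2.7469 = -0.340031
So phi_hat = [-0.3400, -0.2530, 0.2570].
Therefore phi_hat_3 = 0.2570.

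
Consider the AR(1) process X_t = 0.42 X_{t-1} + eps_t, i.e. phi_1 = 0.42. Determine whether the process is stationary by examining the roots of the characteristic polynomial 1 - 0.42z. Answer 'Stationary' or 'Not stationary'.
\text{Stationary}

The AR(p) characteristic polynomial is P(z) = 1 - 0.42z.
Stationarity requires all roots to lie outside the unit circle, i.e. |z| > 1 for every root.
This is linear in z: 1 + (-0.42) z = 0  =>  z = -1/(-0.42) = 2.380952,  |z| = 2.380952.
Moduli of all roots: 2.3810.
All moduli strictly greater than 1? Yes.
Verdict: Stationary.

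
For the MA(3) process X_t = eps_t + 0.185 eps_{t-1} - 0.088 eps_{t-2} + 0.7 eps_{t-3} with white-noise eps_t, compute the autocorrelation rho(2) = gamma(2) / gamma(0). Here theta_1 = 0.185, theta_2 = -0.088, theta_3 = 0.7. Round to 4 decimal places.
\rho(2) = 0.0271

For an MA(q) process with theta_0 = 1, the autocovariance is
  gamma(k) = sigma^2 * sum_{i=0..q-k} theta_i * theta_{i+k},
and rho(k) = gamma(k) / gamma(0). Sigma^2 cancels.
  numerator   = (1)*(-0.088) + (0.185)*(0.7) = 0.0415.
  denominator = (1)^2 + (0.185)^2 + (-0.088)^2 + (0.7)^2 = 1.531969.
  rho(2) = 0.0415 / 1.531969 = 0.0271.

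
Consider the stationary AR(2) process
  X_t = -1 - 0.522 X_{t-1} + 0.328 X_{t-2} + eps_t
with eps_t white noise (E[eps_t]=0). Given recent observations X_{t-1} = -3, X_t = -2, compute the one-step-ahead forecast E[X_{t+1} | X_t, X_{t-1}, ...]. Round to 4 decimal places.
E[X_{t+1} \mid \mathcal F_t] = -0.9400

For an AR(p) model X_t = c + sum_i phi_i X_{t-i} + eps_t, the
one-step-ahead conditional mean is
  E[X_{t+1} | X_t, ...] = c + sum_i phi_i X_{t+1-i}.
Substitute known values:
  E[X_{t+1} | ...] = -1 + (-0.522) * (-2) + (0.328) * (-3)
                   = -0.9400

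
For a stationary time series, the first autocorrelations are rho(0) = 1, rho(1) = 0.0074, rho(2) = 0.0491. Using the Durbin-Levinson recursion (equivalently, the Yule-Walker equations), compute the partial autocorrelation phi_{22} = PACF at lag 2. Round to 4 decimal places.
\phi_{22} = 0.0490

The PACF at lag k is phi_{kk}, the last component of the solution
to the Yule-Walker system G_k phi = r_k where
  (G_k)_{ij} = rho(|i - j|), (r_k)_i = rho(i), i,j = 1..k.
Equivalently, Durbin-Levinson gives phi_{kk} iteratively:
  phi_{11} = rho(1)
  phi_{kk} = [rho(k) - sum_{j=1..k-1} phi_{k-1,j} rho(k-j)]
            / [1 - sum_{j=1..k-1} phi_{k-1,j} rho(j)],
  phi_{k,j} = phi_{k-1,j} - phi_{kk} phi_{k-1,k-j},  j = 1..k-1.
Step k = 1:
  phi_11 = rho(1) = 0.0074.
Step k = 2:
  phi_22 = [rho(2) - phi_11 rho(1)] / [1 - phi_11 rho(1)] = [0.0491 - (0.0074)(0.0074)] / [1 - (0.0074)(0.0074)]
         = 0.04904524 / 0.99994524 = 0.049.
Therefore phi_{22} = 0.0490.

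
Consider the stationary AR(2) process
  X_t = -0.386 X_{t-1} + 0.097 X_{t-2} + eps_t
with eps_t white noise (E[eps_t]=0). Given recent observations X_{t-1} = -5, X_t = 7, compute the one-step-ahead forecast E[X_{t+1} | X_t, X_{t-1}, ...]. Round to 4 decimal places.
E[X_{t+1} \mid \mathcal F_t] = -3.1870

For an AR(p) model X_t = c + sum_i phi_i X_{t-i} + eps_t, the
one-step-ahead conditional mean is
  E[X_{t+1} | X_t, ...] = c + sum_i phi_i X_{t+1-i}.
Substitute known values:
  E[X_{t+1} | ...] = (-0.386) * (7) + (0.097) * (-5)
                   = -3.1870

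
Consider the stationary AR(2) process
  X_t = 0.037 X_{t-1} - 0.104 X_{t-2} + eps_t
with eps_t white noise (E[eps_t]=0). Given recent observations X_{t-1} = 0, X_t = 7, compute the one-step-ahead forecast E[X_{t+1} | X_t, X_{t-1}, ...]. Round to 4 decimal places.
E[X_{t+1} \mid \mathcal F_t] = 0.2590

For an AR(p) model X_t = c + sum_i phi_i X_{t-i} + eps_t, the
one-step-ahead conditional mean is
  E[X_{t+1} | X_t, ...] = c + sum_i phi_i X_{t+1-i}.
Substitute known values:
  E[X_{t+1} | ...] = (0.037) * (7) + (-0.104) * (0)
                   = 0.2590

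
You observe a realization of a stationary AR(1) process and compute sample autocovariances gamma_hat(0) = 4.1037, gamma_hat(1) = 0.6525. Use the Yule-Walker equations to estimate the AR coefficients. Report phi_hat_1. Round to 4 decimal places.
\hat\phi_{1} = 0.1590

The Yule-Walker equations for an AR(p) process read, in matrix form,
  Gamma_p phi = r_p,   with   (Gamma_p)_{ij} = gamma(|i - j|),
                       (r_p)_i = gamma(i),   i,j = 1..p.
Substitute the sample gammas (Toeplitz matrix and right-hand side of size 1):
  Gamma_p = [[4.1037]]
  r_p     = [0.6525]
With p = 1 this is the single equation gamma(0) phi_1 = gamma(1):
  phi_hat_1 = gamma(1) / gamma(0) = 0.6525 / 4.1037 = 0.1590.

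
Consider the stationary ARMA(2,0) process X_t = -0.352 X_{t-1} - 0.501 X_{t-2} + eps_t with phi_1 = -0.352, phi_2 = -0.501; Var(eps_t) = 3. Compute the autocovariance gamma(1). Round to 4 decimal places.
\gamma(1) = -0.9940

Multiply the model equation by X_{t-k} and take expectations. With theta_0 = psi_0 = 1 and psi_j the MA(infinity) weights, this gives
  gamma(k) - sum_i phi_i gamma(k-i) = c_k,
  c_k = sigma^2 * sum_{j=k..q} theta_j psi_{j-k}   (c_k = 0 for k > q),
using gamma(-m) = gamma(m).
Pure AR (q = 0): c_0 = sigma^2 = 3, c_k = 0 for k >= 1.
Equations for k = 0, 1, 2 (AR order 2, c_2 = 0):
  (E0) gamma(0) = phi_1 gamma(1) + phi_2 gamma(2) + c_0
  (E1) gamma(1) = phi_1 gamma(0) + phi_2 gamma(1) + c_1
  (E2) gamma(2) = phi_1 gamma(1) + phi_2 gamma(0)
From (E1): gamma(1) = A gamma(0) + B with
  A = phi_1 / (1 - phi_2) = -0.352 / 1.501 = -0.23451,   B = c_1 / (1 - phi_2) = 0 / 1.501 = 0.
Insert (E2) into (E0): gamma(0) (1 - phi_2^2) = phi_1 (1 + phi_2) gamma(1) + c_0.
  phi_1 (1 + phi_2) = (-0.352)(0.499) = -0.175648,   1 - phi_2^2 = 0.748999.
Replace gamma(1) by A gamma(0) + B and collect gamma(0):
  gamma(0) [0.748999 - (-0.175648)(-0.23451)] = c_0 = 3
  gamma(0) * 0.707808 = 3
  gamma(0) = 3 / 0.707808 = 4.238439.
  gamma(1) = A gamma(0) = (-0.23451)(4.238439) = -0.993958.
Therefore gamma(1) = -0.9940 (to 4 decimal places).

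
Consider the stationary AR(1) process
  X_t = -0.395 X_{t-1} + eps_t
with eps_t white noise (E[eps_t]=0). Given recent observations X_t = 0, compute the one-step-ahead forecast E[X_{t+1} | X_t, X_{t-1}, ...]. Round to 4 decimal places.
E[X_{t+1} \mid \mathcal F_t] = 0.0000

For an AR(p) model X_t = c + sum_i phi_i X_{t-i} + eps_t, the
one-step-ahead conditional mean is
  E[X_{t+1} | X_t, ...] = c + sum_i phi_i X_{t+1-i}.
Substitute known values:
  E[X_{t+1} | ...] = (-0.395) * (0)
                   = 0.0000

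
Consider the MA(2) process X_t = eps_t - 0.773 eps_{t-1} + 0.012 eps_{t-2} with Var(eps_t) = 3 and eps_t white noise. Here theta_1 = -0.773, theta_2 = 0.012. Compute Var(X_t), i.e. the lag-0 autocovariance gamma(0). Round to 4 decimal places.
\gamma(0) = 4.7930

For an MA(q) process X_t = eps_t + sum_i theta_i eps_{t-i} with
Var(eps_t) = sigma^2, the variance is
  gamma(0) = sigma^2 * (1 + sum_i theta_i^2).
  sum_i theta_i^2 = (-0.773)^2 + (0.012)^2 = 0.597529 + 0.000144 = 0.597673.
  gamma(0) = 3 * (1 + 0.597673) = 3 * 1.597673 = 4.793019, which rounds to 4.7930.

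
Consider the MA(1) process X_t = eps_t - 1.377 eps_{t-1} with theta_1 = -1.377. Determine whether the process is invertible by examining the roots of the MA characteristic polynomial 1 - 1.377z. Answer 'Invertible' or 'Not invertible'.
\text{Not invertible}

The MA(q) characteristic polynomial is P(z) = 1 - 1.377z.
Invertibility requires all roots to lie outside the unit circle, i.e. |z| > 1 for every root.
This is linear in z: 1 + (-1.377) z = 0  =>  z = -1/(-1.377) = 0.726216,  |z| = 0.726216.
Moduli of all roots: 0.7262.
All moduli strictly greater than 1? No.
Verdict: Not invertible.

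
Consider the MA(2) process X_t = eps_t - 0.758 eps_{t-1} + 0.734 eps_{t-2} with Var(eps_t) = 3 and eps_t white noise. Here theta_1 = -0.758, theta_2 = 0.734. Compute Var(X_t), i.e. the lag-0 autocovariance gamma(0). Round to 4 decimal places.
\gamma(0) = 6.3400

For an MA(q) process X_t = eps_t + sum_i theta_i eps_{t-i} with
Var(eps_t) = sigma^2, the variance is
  gamma(0) = sigma^2 * (1 + sum_i theta_i^2).
  sum_i theta_i^2 = (-0.758)^2 + (0.734)^2 = 0.574564 + 0.538756 = 1.11332.
  gamma(0) = 3 * (1 + 1.11332) = 3 * 2.11332 = 6.33996, which rounds to 6.3400.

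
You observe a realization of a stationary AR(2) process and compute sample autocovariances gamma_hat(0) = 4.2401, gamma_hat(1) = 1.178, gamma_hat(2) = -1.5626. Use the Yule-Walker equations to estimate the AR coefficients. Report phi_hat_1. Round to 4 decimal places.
\hat\phi_{1} = 0.4120

The Yule-Walker equations for an AR(p) process read, in matrix form,
  Gamma_p phi = r_p,   with   (Gamma_p)_{ij} = gamma(|i - j|),
                       (r_p)_i = gamma(i),   i,j = 1..p.
Substitute the sample gammas (Toeplitz matrix and right-hand side of size 2):
  Gamma_p = [[4.2401, 1.178], [1.178, 4.2401]]
  r_p     = [1.178, -1.5626]
Written out:
  4.2401 phi_1 + 1.178 phi_2 = 1.178
  1.178 phi_1 + 4.2401 phi_2 = -1.5626
Solve by Cramer's rule:
  det = gamma(0)^2 - gamma(1)^2 = (4.2401)^2 - (1.178)^2 = 17.97844801 - 1.387684 = 16.59076401
  phi_hat_1 = [gamma(1) gamma(0) - gamma(1) gamma(2)] / det = [(1.178)(4.2401) - (1.178)(-1.5626)] / 16.59076401 = 6.8355806 / 16.59076401 = 0.412
  phi_hat_2 = [gamma(0) gamma(2) - gamma(1)^2] / det = [(4.2401)(-1.5626) - (1.178)^2] / 16.59076401 = -8.01326426 / 16.59076401 = -0.483
So phi_hat = [0.4120, -0.4830].
Therefore phi_hat_1 = 0.4120.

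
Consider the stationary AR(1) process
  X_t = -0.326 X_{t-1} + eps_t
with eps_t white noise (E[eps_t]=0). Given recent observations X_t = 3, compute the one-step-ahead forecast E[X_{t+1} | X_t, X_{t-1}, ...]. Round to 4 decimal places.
E[X_{t+1} \mid \mathcal F_t] = -0.9780

For an AR(p) model X_t = c + sum_i phi_i X_{t-i} + eps_t, the
one-step-ahead conditional mean is
  E[X_{t+1} | X_t, ...] = c + sum_i phi_i X_{t+1-i}.
Substitute known values:
  E[X_{t+1} | ...] = (-0.326) * (3)
                   = -0.9780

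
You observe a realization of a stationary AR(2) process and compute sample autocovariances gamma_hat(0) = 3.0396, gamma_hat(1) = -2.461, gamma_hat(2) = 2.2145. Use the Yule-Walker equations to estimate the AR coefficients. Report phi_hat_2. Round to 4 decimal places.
\hat\phi_{2} = 0.2120

The Yule-Walker equations for an AR(p) process read, in matrix form,
  Gamma_p phi = r_p,   with   (Gamma_p)_{ij} = gamma(|i - j|),
                       (r_p)_i = gamma(i),   i,j = 1..p.
Substitute the sample gammas (Toeplitz matrix and right-hand side of size 2):
  Gamma_p = [[3.0396, -2.461], [-2.461, 3.0396]]
  r_p     = [-2.461, 2.2145]
Written out:
  3.0396 phi_1 - 2.461 phi_2 = -2.461
  -2.461 phi_1 + 3.0396 phi_2 = 2.2145
Solve by Cramer's rule:
  det = gamma(0)^2 - gamma(1)^2 = (3.0396)^2 - (-2.461)^2 = 9.23916816 - 6.056521 = 3.18264716
  phi_hat_1 = [gamma(1) gamma(0) - gamma(1) gamma(2)] / det = [(-2.461)(3.0396) - (-2.461)(2.2145)] / 3.18264716 = -2.0305711 / 3.18264716 = -0.638
  phi_hat_2 = [gamma(0) gamma(2) - gamma(1)^2] / det = [(3.0396)(2.2145) - (-2.461)^2] / 3.18264716 = 0.6746732 / 3.18264716 = 0.212
So phi_hat = [-0.6380, 0.2120].
Therefore phi_hat_2 = 0.2120.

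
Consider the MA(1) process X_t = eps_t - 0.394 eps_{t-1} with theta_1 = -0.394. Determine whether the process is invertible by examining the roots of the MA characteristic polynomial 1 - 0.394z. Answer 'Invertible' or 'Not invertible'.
\text{Invertible}

The MA(q) characteristic polynomial is P(z) = 1 - 0.394z.
Invertibility requires all roots to lie outside the unit circle, i.e. |z| > 1 for every root.
This is linear in z: 1 + (-0.394) z = 0  =>  z = -1/(-0.394) = 2.538071,  |z| = 2.538071.
Moduli of all roots: 2.5381.
All moduli strictly greater than 1? Yes.
Verdict: Invertible.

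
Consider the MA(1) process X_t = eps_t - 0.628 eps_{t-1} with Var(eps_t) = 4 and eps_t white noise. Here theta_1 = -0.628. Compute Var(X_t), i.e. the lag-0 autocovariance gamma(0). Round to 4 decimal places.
\gamma(0) = 5.5775

For an MA(q) process X_t = eps_t + sum_i theta_i eps_{t-i} with
Var(eps_t) = sigma^2, the variance is
  gamma(0) = sigma^2 * (1 + sum_i theta_i^2).
  sum_i theta_i^2 = (-0.628)^2 = 0.394384.
  gamma(0) = 4 * (1 + 0.394384) = 4 * 1.394384 = 5.577536, which rounds to 5.5775.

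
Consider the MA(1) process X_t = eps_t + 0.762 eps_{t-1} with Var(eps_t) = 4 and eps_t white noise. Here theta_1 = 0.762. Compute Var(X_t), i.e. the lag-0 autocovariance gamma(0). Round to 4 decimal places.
\gamma(0) = 6.3226

For an MA(q) process X_t = eps_t + sum_i theta_i eps_{t-i} with
Var(eps_t) = sigma^2, the variance is
  gamma(0) = sigma^2 * (1 + sum_i theta_i^2).
  sum_i theta_i^2 = (0.762)^2 = 0.580644.
  gamma(0) = 4 * (1 + 0.580644) = 4 * 1.580644 = 6.322576, which rounds to 6.3226.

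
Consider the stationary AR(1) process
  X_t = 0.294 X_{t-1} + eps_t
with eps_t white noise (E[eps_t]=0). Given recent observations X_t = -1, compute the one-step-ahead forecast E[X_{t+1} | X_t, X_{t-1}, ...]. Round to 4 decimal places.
E[X_{t+1} \mid \mathcal F_t] = -0.2940

For an AR(p) model X_t = c + sum_i phi_i X_{t-i} + eps_t, the
one-step-ahead conditional mean is
  E[X_{t+1} | X_t, ...] = c + sum_i phi_i X_{t+1-i}.
Substitute known values:
  E[X_{t+1} | ...] = (0.294) * (-1)
                   = -0.2940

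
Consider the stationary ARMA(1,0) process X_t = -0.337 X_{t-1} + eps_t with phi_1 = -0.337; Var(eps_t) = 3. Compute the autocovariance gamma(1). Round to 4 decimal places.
\gamma(1) = -1.1405

Multiply the model equation by X_{t-k} and take expectations. With theta_0 = psi_0 = 1 and psi_j the MA(infinity) weights, this gives
  gamma(k) - sum_i phi_i gamma(k-i) = c_k,
  c_k = sigma^2 * sum_{j=k..q} theta_j psi_{j-k}   (c_k = 0 for k > q),
using gamma(-m) = gamma(m).
Pure AR (q = 0): c_0 = sigma^2 = 3, c_k = 0 for k >= 1.
Equations for k = 0 and k = 1 (AR order 1):
  gamma(0) = phi_1 gamma(1) + c_0
  gamma(1) = phi_1 gamma(0) + c_1
Substituting the second into the first: gamma(0) (1 - phi_1^2) = c_0 + phi_1 c_1, so
  gamma(0) = c_0 / (1 - phi_1^2) = 3 / (1 - (-0.337)^2) = 3 / 0.886431 = 3.384358.
  gamma(1) = phi_1 gamma(0) = (-0.337)(3.384358) = -1.140529.
Therefore gamma(1) = -1.1405 (to 4 decimal places).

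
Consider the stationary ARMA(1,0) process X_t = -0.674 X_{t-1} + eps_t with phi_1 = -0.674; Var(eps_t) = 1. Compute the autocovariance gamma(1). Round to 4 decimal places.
\gamma(1) = -1.2351

Multiply the model equation by X_{t-k} and take expectations. With theta_0 = psi_0 = 1 and psi_j the MA(infinity) weights, this gives
  gamma(k) - sum_i phi_i gamma(k-i) = c_k,
  c_k = sigma^2 * sum_{j=k..q} theta_j psi_{j-k}   (c_k = 0 for k > q),
using gamma(-m) = gamma(m).
Pure AR (q = 0): c_0 = sigma^2 = 1, c_k = 0 for k >= 1.
Equations for k = 0 and k = 1 (AR order 1):
  gamma(0) = phi_1 gamma(1) + c_0
  gamma(1) = phi_1 gamma(0) + c_1
Substituting the second into the first: gamma(0) (1 - phi_1^2) = c_0 + phi_1 c_1, so
  gamma(0) = c_0 / (1 - phi_1^2) = 1 / (1 - (-0.674)^2) = 1 / 0.545724 = 1.832428.
  gamma(1) = phi_1 gamma(0) = (-0.674)(1.832428) = -1.235057.
Therefore gamma(1) = -1.2351 (to 4 decimal places).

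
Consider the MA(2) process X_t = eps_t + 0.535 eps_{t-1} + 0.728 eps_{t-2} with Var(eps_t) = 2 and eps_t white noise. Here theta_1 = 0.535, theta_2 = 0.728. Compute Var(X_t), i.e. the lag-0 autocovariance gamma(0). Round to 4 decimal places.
\gamma(0) = 3.6324

For an MA(q) process X_t = eps_t + sum_i theta_i eps_{t-i} with
Var(eps_t) = sigma^2, the variance is
  gamma(0) = sigma^2 * (1 + sum_i theta_i^2).
  sum_i theta_i^2 = (0.535)^2 + (0.728)^2 = 0.286225 + 0.529984 = 0.816209.
  gamma(0) = 2 * (1 + 0.816209) = 2 * 1.816209 = 3.632418, which rounds to 3.6324.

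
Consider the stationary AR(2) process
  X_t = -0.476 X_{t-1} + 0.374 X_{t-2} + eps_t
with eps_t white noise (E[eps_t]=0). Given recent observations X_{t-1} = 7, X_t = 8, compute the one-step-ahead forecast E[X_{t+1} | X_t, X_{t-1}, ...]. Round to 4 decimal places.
E[X_{t+1} \mid \mathcal F_t] = -1.1900

For an AR(p) model X_t = c + sum_i phi_i X_{t-i} + eps_t, the
one-step-ahead conditional mean is
  E[X_{t+1} | X_t, ...] = c + sum_i phi_i X_{t+1-i}.
Substitute known values:
  E[X_{t+1} | ...] = (-0.476) * (8) + (0.374) * (7)
                   = -1.1900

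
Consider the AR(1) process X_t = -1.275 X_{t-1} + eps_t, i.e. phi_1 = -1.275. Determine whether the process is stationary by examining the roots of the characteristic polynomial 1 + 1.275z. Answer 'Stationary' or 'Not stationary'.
\text{Not stationary}

The AR(p) characteristic polynomial is P(z) = 1 + 1.275z.
Stationarity requires all roots to lie outside the unit circle, i.e. |z| > 1 for every root.
This is linear in z: 1 + (1.275) z = 0  =>  z = -1/(1.275) = -0.784314,  |z| = 0.784314.
Moduli of all roots: 0.7843.
All moduli strictly greater than 1? No.
Verdict: Not stationary.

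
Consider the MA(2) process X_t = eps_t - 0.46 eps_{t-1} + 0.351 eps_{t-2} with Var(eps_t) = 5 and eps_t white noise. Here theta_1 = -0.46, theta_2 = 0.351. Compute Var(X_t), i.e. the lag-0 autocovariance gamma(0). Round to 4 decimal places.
\gamma(0) = 6.6740

For an MA(q) process X_t = eps_t + sum_i theta_i eps_{t-i} with
Var(eps_t) = sigma^2, the variance is
  gamma(0) = sigma^2 * (1 + sum_i theta_i^2).
  sum_i theta_i^2 = (-0.46)^2 + (0.351)^2 = 0.2116 + 0.123201 = 0.334801.
  gamma(0) = 5 * (1 + 0.334801) = 5 * 1.334801 = 6.674005, which rounds to 6.6740.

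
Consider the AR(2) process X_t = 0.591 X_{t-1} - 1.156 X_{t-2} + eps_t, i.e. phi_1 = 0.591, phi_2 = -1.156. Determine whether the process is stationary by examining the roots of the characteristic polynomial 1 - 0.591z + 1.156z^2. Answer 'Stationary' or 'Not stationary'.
\text{Not stationary}

The AR(p) characteristic polynomial is P(z) = 1 - 0.591z + 1.156z^2.
Stationarity requires all roots to lie outside the unit circle, i.e. |z| > 1 for every root.
Set 1 + (-0.591) z + (1.156) z^2 = 0, i.e. a z^2 + b z + c = 0 with a = 1.156, b = -0.591, c = 1.
Discriminant D = b^2 - 4ac = (-0.591)^2 - 4*(1.156)*1 = 0.349281 - (4.624) = -4.274719.
D < 0, so the roots are the complex-conjugate pair z = (-b +/- i sqrt(-D)) / (2a) = 0.2556 +/- 0.8943i.
For a conjugate pair |z|^2 = z * conj(z) = (product of roots) = c/a = 1/(1.156) = 0.865052, so |z| = sqrt(0.865052) = 0.9301 for both roots.
Moduli of all roots: 0.9301, 0.9301.
All moduli strictly greater than 1? No.
Verdict: Not stationary.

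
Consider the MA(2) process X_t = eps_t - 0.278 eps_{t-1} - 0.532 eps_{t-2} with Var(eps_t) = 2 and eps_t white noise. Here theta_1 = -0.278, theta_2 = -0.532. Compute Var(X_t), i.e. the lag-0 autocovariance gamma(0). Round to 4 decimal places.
\gamma(0) = 2.7206

For an MA(q) process X_t = eps_t + sum_i theta_i eps_{t-i} with
Var(eps_t) = sigma^2, the variance is
  gamma(0) = sigma^2 * (1 + sum_i theta_i^2).
  sum_i theta_i^2 = (-0.278)^2 + (-0.532)^2 = 0.077284 + 0.283024 = 0.360308.
  gamma(0) = 2 * (1 + 0.360308) = 2 * 1.360308 = 2.720616, which rounds to 2.7206.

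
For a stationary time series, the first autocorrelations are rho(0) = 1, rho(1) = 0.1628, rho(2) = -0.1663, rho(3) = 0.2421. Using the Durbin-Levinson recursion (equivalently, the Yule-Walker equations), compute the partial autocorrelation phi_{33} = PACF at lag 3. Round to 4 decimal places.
\phi_{33} = 0.3280

The PACF at lag k is phi_{kk}, the last component of the solution
to the Yule-Walker system G_k phi = r_k where
  (G_k)_{ij} = rho(|i - j|), (r_k)_i = rho(i), i,j = 1..k.
Equivalently, Durbin-Levinson gives phi_{kk} iteratively:
  phi_{11} = rho(1)
  phi_{kk} = [rho(k) - sum_{j=1..k-1} phi_{k-1,j} rho(k-j)]
            / [1 - sum_{j=1..k-1} phi_{k-1,j} rho(j)],
  phi_{k,j} = phi_{k-1,j} - phi_{kk} phi_{k-1,k-j},  j = 1..k-1.
Step k = 1:
  phi_11 = rho(1) = 0.1628.
Step k = 2:
  phi_22 = [rho(2) - phi_11 rho(1)] / [1 - phi_11 rho(1)] = [-0.1663 - (0.1628)(0.1628)] / [1 - (0.1628)(0.1628)]
         = -0.19280384 / 0.97349616 = -0.198053.
  Update: phi_21 = phi_11 - phi_22 phi_11 = 0.1628 - (-0.198053)(0.1628) = 0.195043.
Step k = 3:
  phi_33 = [rho(3) - phi_21 rho(2) - phi_22 rho(1)] / [1 - phi_21 rho(1) - phi_22 rho(2)]
    numerator   = 0.2421 - (0.195043)(-0.1663) - (-0.198053)(0.1628) = 0.30677869
    denominator = 1 - (0.195043)(0.1628) - (-0.198053)(-0.1663) = 0.93531078
  phi_33 = 0.30677869 / 0.93531078 = 0.328.
Therefore phi_{33} = 0.3280.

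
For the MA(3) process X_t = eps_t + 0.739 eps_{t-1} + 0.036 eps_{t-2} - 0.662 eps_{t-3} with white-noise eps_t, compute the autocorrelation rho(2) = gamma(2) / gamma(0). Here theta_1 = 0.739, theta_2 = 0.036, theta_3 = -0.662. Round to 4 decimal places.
\rho(2) = -0.2282

For an MA(q) process with theta_0 = 1, the autocovariance is
  gamma(k) = sigma^2 * sum_{i=0..q-k} theta_i * theta_{i+k},
and rho(k) = gamma(k) / gamma(0). Sigma^2 cancels.
  numerator   = (1)*(0.036) + (0.739)*(-0.662) = -0.453218.
  denominator = (1)^2 + (0.739)^2 + (0.036)^2 + (-0.662)^2 = 1.985661.
  rho(2) = -0.453218 / 1.985661 = -0.2282.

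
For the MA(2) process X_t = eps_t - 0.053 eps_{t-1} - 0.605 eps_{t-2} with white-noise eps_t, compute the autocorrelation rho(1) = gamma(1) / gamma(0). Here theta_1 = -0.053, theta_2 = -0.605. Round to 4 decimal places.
\rho(1) = -0.0153

For an MA(q) process with theta_0 = 1, the autocovariance is
  gamma(k) = sigma^2 * sum_{i=0..q-k} theta_i * theta_{i+k},
and rho(k) = gamma(k) / gamma(0). Sigma^2 cancels.
  numerator   = (1)*(-0.053) + (-0.053)*(-0.605) = -0.020935.
  denominator = (1)^2 + (-0.053)^2 + (-0.605)^2 = 1.368834.
  rho(1) = -0.020935 / 1.368834 = -0.0153.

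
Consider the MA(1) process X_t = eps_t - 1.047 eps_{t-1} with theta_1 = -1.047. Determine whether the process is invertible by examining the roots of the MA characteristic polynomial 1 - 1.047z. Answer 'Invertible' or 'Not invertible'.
\text{Not invertible}

The MA(q) characteristic polynomial is P(z) = 1 - 1.047z.
Invertibility requires all roots to lie outside the unit circle, i.e. |z| > 1 for every root.
This is linear in z: 1 + (-1.047) z = 0  =>  z = -1/(-1.047) = 0.95511,  |z| = 0.95511.
Moduli of all roots: 0.9551.
All moduli strictly greater than 1? No.
Verdict: Not invertible.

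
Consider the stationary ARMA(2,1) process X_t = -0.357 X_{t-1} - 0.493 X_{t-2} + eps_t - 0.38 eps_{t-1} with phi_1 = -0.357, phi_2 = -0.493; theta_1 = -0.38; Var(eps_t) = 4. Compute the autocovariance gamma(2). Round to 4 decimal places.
\gamma(2) = -2.6664

Multiply the model equation by X_{t-k} and take expectations. With theta_0 = psi_0 = 1 and psi_j the MA(infinity) weights, this gives
  gamma(k) - sum_i phi_i gamma(k-i) = c_k,
  c_k = sigma^2 * sum_{j=k..q} theta_j psi_{j-k}   (c_k = 0 for k > q),
using gamma(-m) = gamma(m).
psi-weights needed (psi_j = theta_j + sum_i phi_i psi_{j-i}):
  psi_1 = theta_1 + phi_1 = -0.38 + (-0.357) = -0.737
Right-hand sides:
  c_0 = sigma^2 (1 + theta_1 psi_1) = 4 * (1 + (-0.38)(-0.737)) = 4 * 1.28006 = 5.12024
  c_1 = sigma^2 theta_1 = 4 * (-0.38) = -1.52
  c_2 = 0
Equations for k = 0, 1, 2 (AR order 2, c_2 = 0):
  (E0) gamma(0) = phi_1 gamma(1) + phi_2 gamma(2) + c_0
  (E1) gamma(1) = phi_1 gamma(0) + phi_2 gamma(1) + c_1
  (E2) gamma(2) = phi_1 gamma(1) + phi_2 gamma(0)
From (E1): gamma(1) = A gamma(0) + B with
  A = phi_1 / (1 - phi_2) = -0.357 / 1.493 = -0.239116,   B = c_1 / (1 - phi_2) = -1.52 / 1.493 = -1.018084.
Insert (E2) into (E0): gamma(0) (1 - phi_2^2) = phi_1 (1 + phi_2) gamma(1) + c_0.
  phi_1 (1 + phi_2) = (-0.357)(0.507) = -0.180999,   1 - phi_2^2 = 0.756951.
Replace gamma(1) by A gamma(0) + B and collect gamma(0):
  gamma(0) [0.756951 - (-0.180999)(-0.239116)] = (-0.180999)(-1.018084) + 5.12024
  gamma(0) * 0.713671 = 5.304512
  gamma(0) = 5.304512 / 0.713671 = 7.432711.
  gamma(1) = A gamma(0) + B = (-0.239116)(7.432711) + (-1.018084) = -2.795364.
  gamma(2) = phi_1 gamma(1) + phi_2 gamma(0) = (-0.357)(-2.795364) + (-0.493)(7.432711) = -2.666382.
Therefore gamma(2) = -2.6664 (to 4 decimal places).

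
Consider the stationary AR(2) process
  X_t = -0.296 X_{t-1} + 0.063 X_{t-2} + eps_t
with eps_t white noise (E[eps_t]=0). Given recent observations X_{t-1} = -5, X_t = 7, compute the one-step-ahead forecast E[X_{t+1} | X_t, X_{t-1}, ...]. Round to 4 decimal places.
E[X_{t+1} \mid \mathcal F_t] = -2.3870

For an AR(p) model X_t = c + sum_i phi_i X_{t-i} + eps_t, the
one-step-ahead conditional mean is
  E[X_{t+1} | X_t, ...] = c + sum_i phi_i X_{t+1-i}.
Substitute known values:
  E[X_{t+1} | ...] = (-0.296) * (7) + (0.063) * (-5)
                   = -2.3870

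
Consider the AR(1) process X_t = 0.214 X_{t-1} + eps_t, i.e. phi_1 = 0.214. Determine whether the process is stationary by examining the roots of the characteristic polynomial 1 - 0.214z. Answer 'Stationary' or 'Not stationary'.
\text{Stationary}

The AR(p) characteristic polynomial is P(z) = 1 - 0.214z.
Stationarity requires all roots to lie outside the unit circle, i.e. |z| > 1 for every root.
This is linear in z: 1 + (-0.214) z = 0  =>  z = -1/(-0.214) = 4.672897,  |z| = 4.672897.
Moduli of all roots: 4.6729.
All moduli strictly greater than 1? Yes.
Verdict: Stationary.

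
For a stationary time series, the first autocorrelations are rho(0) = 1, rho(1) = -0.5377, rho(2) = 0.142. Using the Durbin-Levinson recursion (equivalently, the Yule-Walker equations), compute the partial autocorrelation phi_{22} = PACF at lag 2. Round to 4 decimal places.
\phi_{22} = -0.2070

The PACF at lag k is phi_{kk}, the last component of the solution
to the Yule-Walker system G_k phi = r_k where
  (G_k)_{ij} = rho(|i - j|), (r_k)_i = rho(i), i,j = 1..k.
Equivalently, Durbin-Levinson gives phi_{kk} iteratively:
  phi_{11} = rho(1)
  phi_{kk} = [rho(k) - sum_{j=1..k-1} phi_{k-1,j} rho(k-j)]
            / [1 - sum_{j=1..k-1} phi_{k-1,j} rho(j)],
  phi_{k,j} = phi_{k-1,j} - phi_{kk} phi_{k-1,k-j},  j = 1..k-1.
Step k = 1:
  phi_11 = rho(1) = -0.5377.
Step k = 2:
  phi_22 = [rho(2) - phi_11 rho(1)] / [1 - phi_11 rho(1)] = [0.142 - (-0.5377)(-0.5377)] / [1 - (-0.5377)(-0.5377)]
         = -0.14712129 / 0.71087871 = -0.207.
Therefore phi_{22} = -0.2070.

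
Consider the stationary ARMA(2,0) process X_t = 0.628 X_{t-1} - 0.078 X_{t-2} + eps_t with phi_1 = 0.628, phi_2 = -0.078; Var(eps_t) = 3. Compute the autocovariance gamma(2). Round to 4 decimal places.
\gamma(2) = 1.3152

Multiply the model equation by X_{t-k} and take expectations. With theta_0 = psi_0 = 1 and psi_j the MA(infinity) weights, this gives
  gamma(k) - sum_i phi_i gamma(k-i) = c_k,
  c_k = sigma^2 * sum_{j=k..q} theta_j psi_{j-k}   (c_k = 0 for k > q),
using gamma(-m) = gamma(m).
Pure AR (q = 0): c_0 = sigma^2 = 3, c_k = 0 for k >= 1.
Equations for k = 0, 1, 2 (AR order 2, c_2 = 0):
  (E0) gamma(0) = phi_1 gamma(1) + phi_2 gamma(2) + c_0
  (E1) gamma(1) = phi_1 gamma(0) + phi_2 gamma(1) + c_1
  (E2) gamma(2) = phi_1 gamma(1) + phi_2 gamma(0)
From (E1): gamma(1) = A gamma(0) + B with
  A = phi_1 / (1 - phi_2) = 0.628 / 1.078 = 0.58256,   B = c_1 / (1 - phi_2) = 0 / 1.078 = 0.
Insert (E2) into (E0): gamma(0) (1 - phi_2^2) = phi_1 (1 + phi_2) gamma(1) + c_0.
  phi_1 (1 + phi_2) = (0.628)(0.922) = 0.579016,   1 - phi_2^2 = 0.993916.
Replace gamma(1) by A gamma(0) + B and collect gamma(0):
  gamma(0) [0.993916 - (0.579016)(0.58256)] = c_0 = 3
  gamma(0) * 0.656604 = 3
  gamma(0) = 3 / 0.656604 = 4.568962.
  gamma(1) = A gamma(0) = (0.58256)(4.568962) = 2.661696.
  gamma(2) = phi_1 gamma(1) + phi_2 gamma(0) = (0.628)(2.661696) + (-0.078)(4.568962) = 1.315166.
Therefore gamma(2) = 1.3152 (to 4 decimal places).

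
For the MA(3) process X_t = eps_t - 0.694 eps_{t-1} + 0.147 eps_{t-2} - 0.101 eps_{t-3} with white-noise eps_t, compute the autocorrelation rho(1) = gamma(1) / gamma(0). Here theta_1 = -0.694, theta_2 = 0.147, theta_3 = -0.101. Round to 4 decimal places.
\rho(1) = -0.5358

For an MA(q) process with theta_0 = 1, the autocovariance is
  gamma(k) = sigma^2 * sum_{i=0..q-k} theta_i * theta_{i+k},
and rho(k) = gamma(k) / gamma(0). Sigma^2 cancels.
  numerator   = (1)*(-0.694) + (-0.694)*(0.147) + (0.147)*(-0.101) = -0.810865.
  denominator = (1)^2 + (-0.694)^2 + (0.147)^2 + (-0.101)^2 = 1.513446.
  rho(1) = -0.810865 / 1.513446 = -0.5358.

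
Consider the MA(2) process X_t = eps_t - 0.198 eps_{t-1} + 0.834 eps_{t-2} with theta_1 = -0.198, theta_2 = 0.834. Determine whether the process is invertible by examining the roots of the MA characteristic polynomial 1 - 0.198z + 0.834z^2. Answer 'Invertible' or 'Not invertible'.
\text{Invertible}

The MA(q) characteristic polynomial is P(z) = 1 - 0.198z + 0.834z^2.
Invertibility requires all roots to lie outside the unit circle, i.e. |z| > 1 for every root.
Set 1 + (-0.198) z + (0.834) z^2 = 0, i.e. a z^2 + b z + c = 0 with a = 0.834, b = -0.198, c = 1.
Discriminant D = b^2 - 4ac = (-0.198)^2 - 4*(0.834)*1 = 0.039204 - (3.336) = -3.296796.
D < 0, so the roots are the complex-conjugate pair z = (-b +/- i sqrt(-D)) / (2a) = 0.1187 +/- 1.0886i.
For a conjugate pair |z|^2 = z * conj(z) = (product of roots) = c/a = 1/(0.834) = 1.199041, so |z| = sqrt(1.199041) = 1.095 for both roots.
Moduli of all roots: 1.0950, 1.0950.
All moduli strictly greater than 1? Yes.
Verdict: Invertible.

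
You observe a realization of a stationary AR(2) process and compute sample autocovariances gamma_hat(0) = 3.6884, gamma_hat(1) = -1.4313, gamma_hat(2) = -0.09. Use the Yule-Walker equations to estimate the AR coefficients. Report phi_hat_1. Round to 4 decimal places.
\hat\phi_{1} = -0.4680

The Yule-Walker equations for an AR(p) process read, in matrix form,
  Gamma_p phi = r_p,   with   (Gamma_p)_{ij} = gamma(|i - j|),
                       (r_p)_i = gamma(i),   i,j = 1..p.
Substitute the sample gammas (Toeplitz matrix and right-hand side of size 2):
  Gamma_p = [[3.6884, -1.4313], [-1.4313, 3.6884]]
  r_p     = [-1.4313, -0.09]
Written out:
  3.6884 phi_1 - 1.4313 phi_2 = -1.4313
  -1.4313 phi_1 + 3.6884 phi_2 = -0.09
Solve by Cramer's rule:
  det = gamma(0)^2 - gamma(1)^2 = (3.6884)^2 - (-1.4313)^2 = 13.60429456 - 2.04861969 = 11.55567487
  phi_hat_1 = [gamma(1) gamma(0) - gamma(1) gamma(2)] / det = [(-1.4313)(3.6884) - (-1.4313)(-0.09)] / 11.55567487 = -5.40802392 / 11.55567487 = -0.468
  phi_hat_2 = [gamma(0) gamma(2) - gamma(1)^2] / det = [(3.6884)(-0.09) - (-1.4313)^2] / 11.55567487 = -2.38057569 / 11.55567487 = -0.206
So phi_hat = [-0.4680, -0.2060].
Therefore phi_hat_1 = -0.4680.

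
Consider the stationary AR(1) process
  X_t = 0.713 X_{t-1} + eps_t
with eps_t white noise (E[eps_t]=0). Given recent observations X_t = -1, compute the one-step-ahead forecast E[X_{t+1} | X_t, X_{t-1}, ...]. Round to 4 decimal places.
E[X_{t+1} \mid \mathcal F_t] = -0.7130

For an AR(p) model X_t = c + sum_i phi_i X_{t-i} + eps_t, the
one-step-ahead conditional mean is
  E[X_{t+1} | X_t, ...] = c + sum_i phi_i X_{t+1-i}.
Substitute known values:
  E[X_{t+1} | ...] = (0.713) * (-1)
                   = -0.7130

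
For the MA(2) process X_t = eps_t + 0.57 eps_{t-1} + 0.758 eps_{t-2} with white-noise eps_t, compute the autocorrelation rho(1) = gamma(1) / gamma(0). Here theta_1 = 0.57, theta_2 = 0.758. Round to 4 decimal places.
\rho(1) = 0.5275

For an MA(q) process with theta_0 = 1, the autocovariance is
  gamma(k) = sigma^2 * sum_{i=0..q-k} theta_i * theta_{i+k},
and rho(k) = gamma(k) / gamma(0). Sigma^2 cancels.
  numerator   = (1)*(0.57) + (0.57)*(0.758) = 1.00206.
  denominator = (1)^2 + (0.57)^2 + (0.758)^2 = 1.899464.
  rho(1) = 1.00206 / 1.899464 = 0.5275.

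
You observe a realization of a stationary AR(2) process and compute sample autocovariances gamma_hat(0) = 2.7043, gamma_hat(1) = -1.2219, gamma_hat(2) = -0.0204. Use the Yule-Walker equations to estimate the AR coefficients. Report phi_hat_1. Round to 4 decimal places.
\hat\phi_{1} = -0.5720

The Yule-Walker equations for an AR(p) process read, in matrix form,
  Gamma_p phi = r_p,   with   (Gamma_p)_{ij} = gamma(|i - j|),
                       (r_p)_i = gamma(i),   i,j = 1..p.
Substitute the sample gammas (Toeplitz matrix and right-hand side of size 2):
  Gamma_p = [[2.7043, -1.2219], [-1.2219, 2.7043]]
  r_p     = [-1.2219, -0.0204]
Written out:
  2.7043 phi_1 - 1.2219 phi_2 = -1.2219
  -1.2219 phi_1 + 2.7043 phi_2 = -0.0204
Solve by Cramer's rule:
  det = gamma(0)^2 - gamma(1)^2 = (2.7043)^2 - (-1.2219)^2 = 7.31323849 - 1.49303961 = 5.82019888
  phi_hat_1 = [gamma(1) gamma(0) - gamma(1) gamma(2)] / det = [(-1.2219)(2.7043) - (-1.2219)(-0.0204)] / 5.82019888 = -3.32931093 / 5.82019888 = -0.572
  phi_hat_2 = [gamma(0) gamma(2) - gamma(1)^2] / det = [(2.7043)(-0.0204) - (-1.2219)^2] / 5.82019888 = -1.54820733 / 5.82019888 = -0.266
So phi_hat = [-0.5720, -0.2660].
Therefore phi_hat_1 = -0.5720.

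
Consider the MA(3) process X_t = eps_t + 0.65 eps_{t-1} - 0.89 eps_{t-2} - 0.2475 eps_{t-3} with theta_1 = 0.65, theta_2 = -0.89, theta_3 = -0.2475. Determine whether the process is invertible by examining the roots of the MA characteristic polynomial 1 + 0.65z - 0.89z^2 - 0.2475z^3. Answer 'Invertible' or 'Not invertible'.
\text{Not invertible}

The MA(q) characteristic polynomial is P(z) = 1 + 0.65z - 0.89z^2 - 0.2475z^3.
Invertibility requires all roots to lie outside the unit circle, i.e. |z| > 1 for every root.
Degree 3: look for a simple real root z0 first, then factor out (1 - z/z0) and solve the remaining quadratic.
Testing z0 = -4: P(-4) = 1 + (0.65)(-4) + (-0.89)(-4)^2 + (-0.2475)(-4)^3
  = 1 + (-2.6) + (-14.24) + (15.84) = 0.  So z_0 = -4 is a root, |z_0| = 4.
Divide out the factor (1 + 0.25 z) = (1 - z/z0) (since 1/z0 = -0.25):
  P(z) = (1 + 0.25 z)(1 + (0.4) z + (-0.99) z^2)
  [check: z-coef 0.4 - (-0.25) = 0.65; z^2-coef -0.99 - (-0.25)(0.4) = -0.89; z^3-coef -(-0.25)(-0.99) = -0.2475.]
Remaining roots from the quadratic factor 1 + (0.4) z + (-0.99) z^2:
  Set 1 + (0.4) z + (-0.99) z^2 = 0, i.e. a z^2 + b z + c = 0 with a = -0.99, b = 0.4, c = 1.
  Discriminant D = b^2 - 4ac = (0.4)^2 - 4*(-0.99)*1 = 0.16 - (-3.96) = 4.12.
  D >= 0, so the roots are real: z = (-b +/- sqrt(D)) / (2a) = (-0.4 +/- 2.029778) / (-1.98).
    z_1 = (-0.4 + 2.029778) / (-1.98) = -0.8231,   |z_1| = 0.8231.
    z_2 = (-0.4 - 2.029778) / (-1.98) = 1.2272,   |z_2| = 1.2272.
Moduli of all roots: 4.0000, 0.8231, 1.2272.
All moduli strictly greater than 1? No.
Verdict: Not invertible.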